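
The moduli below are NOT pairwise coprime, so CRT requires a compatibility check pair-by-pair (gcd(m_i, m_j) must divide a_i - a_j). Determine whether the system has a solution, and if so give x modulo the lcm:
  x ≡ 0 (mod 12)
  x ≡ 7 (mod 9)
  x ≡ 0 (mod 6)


Moduli 12, 9, 6 are not pairwise coprime, so CRT works modulo lcm(m_i) when all pairwise compatibility conditions hold.
Pairwise compatibility: gcd(m_i, m_j) must divide a_i - a_j for every pair.
Merge one congruence at a time:
  Start: x ≡ 0 (mod 12).
  Combine with x ≡ 7 (mod 9): gcd(12, 9) = 3, and 7 - 0 = 7 is NOT divisible by 3.
    ⇒ system is inconsistent (no integer solution).

No solution (the system is inconsistent).


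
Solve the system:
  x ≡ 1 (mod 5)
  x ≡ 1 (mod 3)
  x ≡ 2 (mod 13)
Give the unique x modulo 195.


Moduli 5, 3, 13 are pairwise coprime; by CRT there is a unique solution modulo M = 5 · 3 · 13 = 195.
Solve pairwise, accumulating the modulus:
  Start with x ≡ 1 (mod 5).
  Combine with x ≡ 1 (mod 3): since gcd(5, 3) = 1, we get a unique residue mod 15.
    Write x = 1 + 5·t and substitute into x ≡ 1 (mod 3): 5·t ≡ 1 − 1 = 0 (mod 3).
    Reduce coefficients mod 3: 2·t ≡ 0 (mod 3).
    The inverse of 2 mod 3 is 2 (since 2·2 = 4 = 1·3 + 1), so t ≡ 2·0 = 0 ≡ 0 (mod 3).
    Then x = 1 + 5·0 = 1, valid modulo lcm(5, 3) = 15: x ≡ 1 (mod 15).
  Combine with x ≡ 2 (mod 13): since gcd(15, 13) = 1, we get a unique residue mod 195.
    Write x = 1 + 15·t and substitute into x ≡ 2 (mod 13): 15·t ≡ 2 − 1 = 1 (mod 13).
    Reduce coefficients mod 13: 2·t ≡ 1 (mod 13).
    The inverse of 2 mod 13 is 7 (since 2·7 = 14 = 1·13 + 1), so t ≡ 7·1 = 7 ≡ 7 (mod 13).
    Then x = 1 + 15·7 = 106, valid modulo lcm(15, 13) = 195: x ≡ 106 (mod 195).
Verify: 106 mod 5 = 1 ✓, 106 mod 3 = 1 ✓, 106 mod 13 = 2 ✓.

x ≡ 106 (mod 195).


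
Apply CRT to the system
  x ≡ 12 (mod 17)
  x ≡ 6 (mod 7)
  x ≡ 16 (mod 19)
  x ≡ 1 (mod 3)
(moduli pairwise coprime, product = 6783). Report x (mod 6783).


Product of moduli M = 17 · 7 · 19 · 3 = 6783.
Merge one congruence at a time:
  Start: x ≡ 12 (mod 17).
  Combine with x ≡ 6 (mod 7); new modulus lcm = 119.
    Write x = 12 + 17·t and substitute into x ≡ 6 (mod 7): 17·t ≡ 6 − 12 = -6 (mod 7).
    Reduce coefficients mod 7: 3·t ≡ 1 (mod 7).
    The inverse of 3 mod 7 is 5 (since 3·5 = 15 = 2·7 + 1), so t ≡ 5·1 = 5 ≡ 5 (mod 7).
    Then x = 12 + 17·5 = 97, valid modulo lcm(17, 7) = 119: x ≡ 97 (mod 119).
  Combine with x ≡ 16 (mod 19); new modulus lcm = 2261.
    Write x = 97 + 119·t and substitute into x ≡ 16 (mod 19): 119·t ≡ 16 − 97 = -81 (mod 19).
    Reduce coefficients mod 19: 5·t ≡ 14 (mod 19).
    The inverse of 5 mod 19 is 4 (since 5·4 = 20 = 1·19 + 1), so t ≡ 4·14 = 56 ≡ 18 (mod 19).
    Then x = 97 + 119·18 = 2239, valid modulo lcm(119, 19) = 2261: x ≡ 2239 (mod 2261).
  Combine with x ≡ 1 (mod 3); new modulus lcm = 6783.
    Write x = 2239 + 2261·t and substitute into x ≡ 1 (mod 3): 2261·t ≡ 1 − 2239 = -2238 (mod 3).
    Reduce coefficients mod 3: 2·t ≡ 0 (mod 3).
    The inverse of 2 mod 3 is 2 (since 2·2 = 4 = 1·3 + 1), so t ≡ 2·0 = 0 ≡ 0 (mod 3).
    Then x = 2239 + 2261·0 = 2239, valid modulo lcm(2261, 3) = 6783: x ≡ 2239 (mod 6783).
Verify against each original: 2239 mod 17 = 12, 2239 mod 7 = 6, 2239 mod 19 = 16, 2239 mod 3 = 1.

x ≡ 2239 (mod 6783).


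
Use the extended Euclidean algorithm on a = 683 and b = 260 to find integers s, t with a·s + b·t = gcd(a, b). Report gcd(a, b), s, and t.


Euclidean algorithm on (683, 260) — divide until remainder is 0:
  683 = 2 · 260 + 163
  260 = 1 · 163 + 97
  163 = 1 · 97 + 66
  97 = 1 · 66 + 31
  66 = 2 · 31 + 4
  31 = 7 · 4 + 3
  4 = 1 · 3 + 1
  3 = 3 · 1 + 0
gcd(683, 260) = 1.
Track Bezout coefficients alongside the remainders: start with r₀ = 683 = a·1 + b·0 (s = 1, t = 0) and r₁ = 260 = a·0 + b·1 (s = 0, t = 1); each new remainder r_{k+1} = r_{k-1} − q_k·r_k inherits s_{k+1} = s_{k-1} − q_k·s_k, t_{k+1} = t_{k-1} − q_k·t_k, so r_k = a·s_k + b·t_k at every step:
  q = 2: r = 163, s = 1 − 2·0 = 1, t = 0 − 2·1 = -2  (check: 683·1 + 260·(-2) = 163)
  q = 1: r = 97, s = 0 − 1·1 = -1, t = 1 − 1·(-2) = 3  (check: 683·(-1) + 260·3 = 97)
  q = 1: r = 66, s = 1 − 1·(-1) = 2, t = -2 − 1·3 = -5  (check: 683·2 + 260·(-5) = 66)
  q = 1: r = 31, s = -1 − 1·2 = -3, t = 3 − 1·(-5) = 8  (check: 683·(-3) + 260·8 = 31)
  q = 2: r = 4, s = 2 − 2·(-3) = 8, t = -5 − 2·8 = -21  (check: 683·8 + 260·(-21) = 4)
  q = 7: r = 3, s = -3 − 7·8 = -59, t = 8 − 7·(-21) = 155  (check: 683·(-59) + 260·155 = 3)
  q = 1: r = 1, s = 8 − 1·(-59) = 67, t = -21 − 1·155 = -176  (check: 683·67 + 260·(-176) = 1)
The row with r = 1 (the gcd) gives the Bezout coefficients s = 67, t = -176.
Result: 683 · (67) + 260 · (-176) = 1.

gcd(683, 260) = 1; s = 67, t = -176 (check: 683·67 + 260·(-176) = 1).


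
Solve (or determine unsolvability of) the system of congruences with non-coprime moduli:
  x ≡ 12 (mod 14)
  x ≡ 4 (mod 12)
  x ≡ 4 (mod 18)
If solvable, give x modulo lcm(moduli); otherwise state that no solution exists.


Moduli 14, 12, 18 are not pairwise coprime, so CRT works modulo lcm(m_i) when all pairwise compatibility conditions hold.
Pairwise compatibility: gcd(m_i, m_j) must divide a_i - a_j for every pair.
Merge one congruence at a time:
  Start: x ≡ 12 (mod 14).
  Combine with x ≡ 4 (mod 12): gcd(14, 12) = 2; 4 - 12 = -8, which IS divisible by 2, so compatible.
    Write x = 12 + 14·t and substitute into x ≡ 4 (mod 12): 14·t ≡ 4 − 12 = -8 (mod 12).
    Divide the congruence (and modulus) by g = 2: 7·t ≡ -4 (mod 6).
    Reduce coefficients mod 6: 1·t ≡ 2 (mod 6).
    So t ≡ 2 (mod 6).
    Then x = 12 + 14·2 = 40, valid modulo lcm(14, 12) = 84: x ≡ 40 (mod 84).
  Combine with x ≡ 4 (mod 18): gcd(84, 18) = 6; 4 - 40 = -36, which IS divisible by 6, so compatible.
    Write x = 40 + 84·t and substitute into x ≡ 4 (mod 18): 84·t ≡ 4 − 40 = -36 (mod 18).
    Divide the congruence (and modulus) by g = 6: 14·t ≡ -6 (mod 3).
    Reduce coefficients mod 3: 2·t ≡ 0 (mod 3).
    The inverse of 2 mod 3 is 2 (since 2·2 = 4 = 1·3 + 1), so t ≡ 2·0 = 0 ≡ 0 (mod 3).
    Then x = 40 + 84·0 = 40, valid modulo lcm(84, 18) = 252: x ≡ 40 (mod 252).
Verify: 40 mod 14 = 12, 40 mod 12 = 4, 40 mod 18 = 4.

x ≡ 40 (mod 252).


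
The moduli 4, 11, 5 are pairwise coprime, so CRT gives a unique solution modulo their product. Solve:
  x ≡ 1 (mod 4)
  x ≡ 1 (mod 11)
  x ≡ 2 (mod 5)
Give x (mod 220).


Moduli 4, 11, 5 are pairwise coprime; by CRT there is a unique solution modulo M = 4 · 11 · 5 = 220.
Solve pairwise, accumulating the modulus:
  Start with x ≡ 1 (mod 4).
  Combine with x ≡ 1 (mod 11): since gcd(4, 11) = 1, we get a unique residue mod 44.
    Write x = 1 + 4·t and substitute into x ≡ 1 (mod 11): 4·t ≡ 1 − 1 = 0 (mod 11).
    The inverse of 4 mod 11 is 3 (since 4·3 = 12 = 1·11 + 1), so t ≡ 3·0 = 0 ≡ 0 (mod 11).
    Then x = 1 + 4·0 = 1, valid modulo lcm(4, 11) = 44: x ≡ 1 (mod 44).
  Combine with x ≡ 2 (mod 5): since gcd(44, 5) = 1, we get a unique residue mod 220.
    Write x = 1 + 44·t and substitute into x ≡ 2 (mod 5): 44·t ≡ 2 − 1 = 1 (mod 5).
    Reduce coefficients mod 5: 4·t ≡ 1 (mod 5).
    The inverse of 4 mod 5 is 4 (since 4·4 = 16 = 3·5 + 1), so t ≡ 4·1 = 4 ≡ 4 (mod 5).
    Then x = 1 + 44·4 = 177, valid modulo lcm(44, 5) = 220: x ≡ 177 (mod 220).
Verify: 177 mod 4 = 1 ✓, 177 mod 11 = 1 ✓, 177 mod 5 = 2 ✓.

x ≡ 177 (mod 220).


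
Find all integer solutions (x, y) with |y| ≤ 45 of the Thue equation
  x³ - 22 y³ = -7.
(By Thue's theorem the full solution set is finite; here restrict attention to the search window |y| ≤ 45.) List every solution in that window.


The equation is x³ - 22y³ = -7. For fixed y, x³ = 22·y³ − 7, so a solution requires the RHS to be a perfect cube.
Strategy: iterate y from -45 to 45, compute RHS = 22·y³ − 7, and check whether it is a (positive or negative) perfect cube.
Check small values of y:
  y = 0: RHS = -7 is not a perfect cube.
  y = 1: RHS = 15 is not a perfect cube.
  y = -1: RHS = -29 is not a perfect cube.
  y = 2: RHS = 169 is not a perfect cube.
  y = -2: RHS = -183 is not a perfect cube.
  y = 3: RHS = 587 is not a perfect cube.
  y = -3: RHS = -601 is not a perfect cube.
Continuing the search up to |y| = 45 finds no solutions either.
No (x, y) in the scanned range satisfies the equation.

No integer solutions with |y| ≤ 45.


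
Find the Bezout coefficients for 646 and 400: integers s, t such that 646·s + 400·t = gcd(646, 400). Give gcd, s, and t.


Euclidean algorithm on (646, 400) — divide until remainder is 0:
  646 = 1 · 400 + 246
  400 = 1 · 246 + 154
  246 = 1 · 154 + 92
  154 = 1 · 92 + 62
  92 = 1 · 62 + 30
  62 = 2 · 30 + 2
  30 = 15 · 2 + 0
gcd(646, 400) = 2.
Track Bezout coefficients alongside the remainders: start with r₀ = 646 = a·1 + b·0 (s = 1, t = 0) and r₁ = 400 = a·0 + b·1 (s = 0, t = 1); each new remainder r_{k+1} = r_{k-1} − q_k·r_k inherits s_{k+1} = s_{k-1} − q_k·s_k, t_{k+1} = t_{k-1} − q_k·t_k, so r_k = a·s_k + b·t_k at every step:
  q = 1: r = 246, s = 1 − 1·0 = 1, t = 0 − 1·1 = -1  (check: 646·1 + 400·(-1) = 246)
  q = 1: r = 154, s = 0 − 1·1 = -1, t = 1 − 1·(-1) = 2  (check: 646·(-1) + 400·2 = 154)
  q = 1: r = 92, s = 1 − 1·(-1) = 2, t = -1 − 1·2 = -3  (check: 646·2 + 400·(-3) = 92)
  q = 1: r = 62, s = -1 − 1·2 = -3, t = 2 − 1·(-3) = 5  (check: 646·(-3) + 400·5 = 62)
  q = 1: r = 30, s = 2 − 1·(-3) = 5, t = -3 − 1·5 = -8  (check: 646·5 + 400·(-8) = 30)
  q = 2: r = 2, s = -3 − 2·5 = -13, t = 5 − 2·(-8) = 21  (check: 646·(-13) + 400·21 = 2)
The row with r = 2 (the gcd) gives the Bezout coefficients s = -13, t = 21.
Result: 646 · (-13) + 400 · (21) = 2.

gcd(646, 400) = 2; s = -13, t = 21 (check: 646·(-13) + 400·21 = 2).


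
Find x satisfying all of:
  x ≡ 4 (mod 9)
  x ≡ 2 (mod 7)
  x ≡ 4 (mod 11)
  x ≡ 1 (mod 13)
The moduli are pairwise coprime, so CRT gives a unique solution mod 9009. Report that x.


Product of moduli M = 9 · 7 · 11 · 13 = 9009.
Merge one congruence at a time:
  Start: x ≡ 4 (mod 9).
  Combine with x ≡ 2 (mod 7); new modulus lcm = 63.
    Write x = 4 + 9·t and substitute into x ≡ 2 (mod 7): 9·t ≡ 2 − 4 = -2 (mod 7).
    Reduce coefficients mod 7: 2·t ≡ 5 (mod 7).
    The inverse of 2 mod 7 is 4 (since 2·4 = 8 = 1·7 + 1), so t ≡ 4·5 = 20 ≡ 6 (mod 7).
    Then x = 4 + 9·6 = 58, valid modulo lcm(9, 7) = 63: x ≡ 58 (mod 63).
  Combine with x ≡ 4 (mod 11); new modulus lcm = 693.
    Write x = 58 + 63·t and substitute into x ≡ 4 (mod 11): 63·t ≡ 4 − 58 = -54 (mod 11).
    Reduce coefficients mod 11: 8·t ≡ 1 (mod 11).
    The inverse of 8 mod 11 is 7 (since 8·7 = 56 = 5·11 + 1), so t ≡ 7·1 = 7 ≡ 7 (mod 11).
    Then x = 58 + 63·7 = 499, valid modulo lcm(63, 11) = 693: x ≡ 499 (mod 693).
  Combine with x ≡ 1 (mod 13); new modulus lcm = 9009.
    Write x = 499 + 693·t and substitute into x ≡ 1 (mod 13): 693·t ≡ 1 − 499 = -498 (mod 13).
    Reduce coefficients mod 13: 4·t ≡ 9 (mod 13).
    The inverse of 4 mod 13 is 10 (since 4·10 = 40 = 3·13 + 1), so t ≡ 10·9 = 90 ≡ 12 (mod 13).
    Then x = 499 + 693·12 = 8815, valid modulo lcm(693, 13) = 9009: x ≡ 8815 (mod 9009).
Verify against each original: 8815 mod 9 = 4, 8815 mod 7 = 2, 8815 mod 11 = 4, 8815 mod 13 = 1.

x ≡ 8815 (mod 9009).


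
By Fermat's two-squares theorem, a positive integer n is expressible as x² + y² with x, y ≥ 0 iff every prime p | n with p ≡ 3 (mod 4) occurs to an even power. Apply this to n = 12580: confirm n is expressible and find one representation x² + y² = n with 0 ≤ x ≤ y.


Step 1: Factor n = 12580 = 2^2 · 5 · 17 · 37.
Step 2: Check the mod-4 condition on each prime factor: 2 = 2 (special); 5 ≡ 1 (mod 4), exponent 1; 17 ≡ 1 (mod 4), exponent 1; 37 ≡ 1 (mod 4), exponent 1.
All primes ≡ 3 (mod 4) appear to even exponent (or don't appear), so by the two-squares theorem n IS expressible as a sum of two squares.
Step 3: Build a representation. Group n = k² · m with k = 2 and m = 5 · 17 · 37 = 3145 (a product of primes ≡ 1 (mod 4)); a representation of m scales to one of n via (k·x)² + (k·y)² = k²(x² + y²). Each prime p ≡ 1 (mod 4) is itself a sum of two squares; find a² by testing p − a² for a perfect square:
  5: 5 − 1² = 4 = 2² ⇒ 5 = 1² + 2².
  17: 17 − 1² = 16 = 4² ⇒ 17 = 1² + 4².
  37: 37 − 1² = 36 = 6² ⇒ 37 = 1² + 6².
  Combine using the Brahmagupta–Fibonacci identity (a² + b²)(c² + d²) = (ac − bd)² + (ad + bc)² = (ac + bd)² + (ad − bc)²:
  5 · 17 = 85: from (1² + 2²)(1² + 4²), take (1·1 − 2·4, 1·4 + 2·1) = (1 − 8, 4 + 2) = (-7, 6); dropping signs (only squares matter) gives (7, 6); check 7² + 6² = 49 + 36 = 85 ✓.
  85 · 37 = 3145: from (7² + 6²)(1² + 6²), take (7·1 − 6·6, 7·6 + 6·1) = (7 − 36, 42 + 6) = (-29, 48); dropping signs (only squares matter) gives (29, 48); check 29² + 48² = 841 + 2304 = 3145 ✓.
  Scale by k = 2: (2·29, 2·48) = (58, 96).
Step 4: Order so x ≤ y and verify: 58² + 96² = 3364 + 9216 = 12580 = n. ✓

n = 12580 = 58² + 96² (one valid representation with x ≤ y).


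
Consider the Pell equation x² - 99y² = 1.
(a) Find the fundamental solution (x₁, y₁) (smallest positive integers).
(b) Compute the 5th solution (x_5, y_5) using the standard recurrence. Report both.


Step 1: Find the fundamental solution (x₁, y₁) of x² - 99y² = 1.
  Expand √99 as a continued fraction. a₀ = ⌊√99⌋ = 9; iterate m_{k+1} = d_k·a_k − m_k, d_{k+1} = (99 − m_{k+1}²)/d_k, a_{k+1} = ⌊(a₀ + m_{k+1})/d_{k+1}⌋ (starting m₀ = 0, d₀ = 1), with convergents p_k = a_k·p_{k-1} + p_{k-2}, q_k = a_k·q_{k-1} + q_{k-2} (p₋₁ = 1, q₋₁ = 0):
  k = 0: a₀ = 9; p₀/q₀ = 9/1; p₀² − 99·q₀² = 81 − 99 = -18.
  k = 1: m = 9, d = 18, a = ⌊(9 + 9)/18⌋ = 1; p/q = (1·9 + 1)/(1·1 + 0) = 10/1; p² − 99·q² = 100 − 99 = 1.
  The first convergent with p² − 99·q² = 1 gives the fundamental solution (x₁, y₁) = (10, 1).
Step 2: Apply the recurrence (x_{n+1}, y_{n+1}) = (x₁x_n + 99y₁y_n, x₁y_n + y₁x_n) repeatedly.
  From (x_1, y_1) = (10, 1): x_2 = 10·10 + 99·1·1 = 199; y_2 = 10·1 + 1·10 = 20.
  From (x_2, y_2) = (199, 20): x_3 = 10·199 + 99·1·20 = 3970; y_3 = 10·20 + 1·199 = 399.
  From (x_3, y_3) = (3970, 399): x_4 = 10·3970 + 99·1·399 = 79201; y_4 = 10·399 + 1·3970 = 7960.
  From (x_4, y_4) = (79201, 7960): x_5 = 10·79201 + 99·1·7960 = 1580050; y_5 = 10·7960 + 1·79201 = 158801.
Step 3: Verify x_5² - 99·y_5² = 2496558002500 - 2496558002499 = 1 (should be 1). ✓

(x_1, y_1) = (10, 1); (x_5, y_5) = (1580050, 158801).


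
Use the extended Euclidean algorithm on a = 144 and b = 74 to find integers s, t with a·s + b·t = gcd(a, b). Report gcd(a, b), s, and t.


Euclidean algorithm on (144, 74) — divide until remainder is 0:
  144 = 1 · 74 + 70
  74 = 1 · 70 + 4
  70 = 17 · 4 + 2
  4 = 2 · 2 + 0
gcd(144, 74) = 2.
Track Bezout coefficients alongside the remainders: start with r₀ = 144 = a·1 + b·0 (s = 1, t = 0) and r₁ = 74 = a·0 + b·1 (s = 0, t = 1); each new remainder r_{k+1} = r_{k-1} − q_k·r_k inherits s_{k+1} = s_{k-1} − q_k·s_k, t_{k+1} = t_{k-1} − q_k·t_k, so r_k = a·s_k + b·t_k at every step:
  q = 1: r = 70, s = 1 − 1·0 = 1, t = 0 − 1·1 = -1  (check: 144·1 + 74·(-1) = 70)
  q = 1: r = 4, s = 0 − 1·1 = -1, t = 1 − 1·(-1) = 2  (check: 144·(-1) + 74·2 = 4)
  q = 17: r = 2, s = 1 − 17·(-1) = 18, t = -1 − 17·2 = -35  (check: 144·18 + 74·(-35) = 2)
The row with r = 2 (the gcd) gives the Bezout coefficients s = 18, t = -35.
Result: 144 · (18) + 74 · (-35) = 2.

gcd(144, 74) = 2; s = 18, t = -35 (check: 144·18 + 74·(-35) = 2).


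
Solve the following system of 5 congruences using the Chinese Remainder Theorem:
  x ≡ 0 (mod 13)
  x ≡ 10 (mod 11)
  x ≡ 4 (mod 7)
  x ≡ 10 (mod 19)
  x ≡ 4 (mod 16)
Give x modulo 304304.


Product of moduli M = 13 · 11 · 7 · 19 · 16 = 304304.
Merge one congruence at a time:
  Start: x ≡ 0 (mod 13).
  Combine with x ≡ 10 (mod 11); new modulus lcm = 143.
    Write x = 0 + 13·t and substitute into x ≡ 10 (mod 11): 13·t ≡ 10 − 0 = 10 (mod 11).
    Reduce coefficients mod 11: 2·t ≡ 10 (mod 11).
    The inverse of 2 mod 11 is 6 (since 2·6 = 12 = 1·11 + 1), so t ≡ 6·10 = 60 ≡ 5 (mod 11).
    Then x = 0 + 13·5 = 65, valid modulo lcm(13, 11) = 143: x ≡ 65 (mod 143).
  Combine with x ≡ 4 (mod 7); new modulus lcm = 1001.
    Write x = 65 + 143·t and substitute into x ≡ 4 (mod 7): 143·t ≡ 4 − 65 = -61 (mod 7).
    Reduce coefficients mod 7: 3·t ≡ 2 (mod 7).
    The inverse of 3 mod 7 is 5 (since 3·5 = 15 = 2·7 + 1), so t ≡ 5·2 = 10 ≡ 3 (mod 7).
    Then x = 65 + 143·3 = 494, valid modulo lcm(143, 7) = 1001: x ≡ 494 (mod 1001).
  Combine with x ≡ 10 (mod 19); new modulus lcm = 19019.
    Write x = 494 + 1001·t and substitute into x ≡ 10 (mod 19): 1001·t ≡ 10 − 494 = -484 (mod 19).
    Reduce coefficients mod 19: 13·t ≡ 10 (mod 19).
    The inverse of 13 mod 19 is 3 (since 13·3 = 39 = 2·19 + 1), so t ≡ 3·10 = 30 ≡ 11 (mod 19).
    Then x = 494 + 1001·11 = 11505, valid modulo lcm(1001, 19) = 19019: x ≡ 11505 (mod 19019).
  Combine with x ≡ 4 (mod 16); new modulus lcm = 304304.
    Write x = 11505 + 19019·t and substitute into x ≡ 4 (mod 16): 19019·t ≡ 4 − 11505 = -11501 (mod 16).
    Reduce coefficients mod 16: 11·t ≡ 3 (mod 16).
    The inverse of 11 mod 16 is 3 (since 11·3 = 33 = 2·16 + 1), so t ≡ 3·3 = 9 ≡ 9 (mod 16).
    Then x = 11505 + 19019·9 = 182676, valid modulo lcm(19019, 16) = 304304: x ≡ 182676 (mod 304304).
Verify against each original: 182676 mod 13 = 0, 182676 mod 11 = 10, 182676 mod 7 = 4, 182676 mod 19 = 10, 182676 mod 16 = 4.

x ≡ 182676 (mod 304304).


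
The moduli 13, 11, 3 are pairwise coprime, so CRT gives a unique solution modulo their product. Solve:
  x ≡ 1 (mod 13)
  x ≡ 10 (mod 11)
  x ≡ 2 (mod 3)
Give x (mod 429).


Moduli 13, 11, 3 are pairwise coprime; by CRT there is a unique solution modulo M = 13 · 11 · 3 = 429.
Solve pairwise, accumulating the modulus:
  Start with x ≡ 1 (mod 13).
  Combine with x ≡ 10 (mod 11): since gcd(13, 11) = 1, we get a unique residue mod 143.
    Write x = 1 + 13·t and substitute into x ≡ 10 (mod 11): 13·t ≡ 10 − 1 = 9 (mod 11).
    Reduce coefficients mod 11: 2·t ≡ 9 (mod 11).
    The inverse of 2 mod 11 is 6 (since 2·6 = 12 = 1·11 + 1), so t ≡ 6·9 = 54 ≡ 10 (mod 11).
    Then x = 1 + 13·10 = 131, valid modulo lcm(13, 11) = 143: x ≡ 131 (mod 143).
  Combine with x ≡ 2 (mod 3): since gcd(143, 3) = 1, we get a unique residue mod 429.
    Write x = 131 + 143·t and substitute into x ≡ 2 (mod 3): 143·t ≡ 2 − 131 = -129 (mod 3).
    Reduce coefficients mod 3: 2·t ≡ 0 (mod 3).
    The inverse of 2 mod 3 is 2 (since 2·2 = 4 = 1·3 + 1), so t ≡ 2·0 = 0 ≡ 0 (mod 3).
    Then x = 131 + 143·0 = 131, valid modulo lcm(143, 3) = 429: x ≡ 131 (mod 429).
Verify: 131 mod 13 = 1 ✓, 131 mod 11 = 10 ✓, 131 mod 3 = 2 ✓.

x ≡ 131 (mod 429).


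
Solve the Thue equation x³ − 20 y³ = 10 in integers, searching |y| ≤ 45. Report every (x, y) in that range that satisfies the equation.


The equation is x³ - 20y³ = 10. For fixed y, x³ = 20·y³ + 10, so a solution requires the RHS to be a perfect cube.
Strategy: iterate y from -45 to 45, compute RHS = 20·y³ + 10, and check whether it is a (positive or negative) perfect cube.
Check small values of y:
  y = 0: RHS = 10 is not a perfect cube.
  y = 1: RHS = 30 is not a perfect cube.
  y = -1: RHS = -10 is not a perfect cube.
  y = 2: RHS = 170 is not a perfect cube.
  y = -2: RHS = -150 is not a perfect cube.
  y = 3: RHS = 550 is not a perfect cube.
  y = -3: RHS = -530 is not a perfect cube.
Continuing the search up to |y| = 45 finds no solutions either.
No (x, y) in the scanned range satisfies the equation.

No integer solutions with |y| ≤ 45.


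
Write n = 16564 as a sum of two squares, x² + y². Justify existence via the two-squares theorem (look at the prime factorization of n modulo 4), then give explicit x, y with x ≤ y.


Step 1: Factor n = 16564 = 2^2 · 41 · 101.
Step 2: Check the mod-4 condition on each prime factor: 2 = 2 (special); 41 ≡ 1 (mod 4), exponent 1; 101 ≡ 1 (mod 4), exponent 1.
All primes ≡ 3 (mod 4) appear to even exponent (or don't appear), so by the two-squares theorem n IS expressible as a sum of two squares.
Step 3: Build a representation. Group n = k² · m with k = 2 and m = 41 · 101 = 4141 (a product of primes ≡ 1 (mod 4)); a representation of m scales to one of n via (k·x)² + (k·y)² = k²(x² + y²). Each prime p ≡ 1 (mod 4) is itself a sum of two squares; find a² by testing p − a² for a perfect square:
  41: 41 − 1² = 40, 41 − 2² = 37, 41 − 3² = 32, 41 − 4² = 25 = 5² ⇒ 41 = 4² + 5².
  101: 101 − 1² = 100 = 10² ⇒ 101 = 1² + 10².
  Combine using the Brahmagupta–Fibonacci identity (a² + b²)(c² + d²) = (ac − bd)² + (ad + bc)² = (ac + bd)² + (ad − bc)²:
  41 · 101 = 4141: from (4² + 5²)(1² + 10²), take (4·1 − 5·10, 4·10 + 5·1) = (4 − 50, 40 + 5) = (-46, 45); dropping signs (only squares matter) gives (46, 45); check 46² + 45² = 2116 + 2025 = 4141 ✓.
  Scale by k = 2: (2·46, 2·45) = (92, 90).
Step 4: Order so x ≤ y and verify: 90² + 92² = 8100 + 8464 = 16564 = n. ✓

n = 16564 = 90² + 92² (one valid representation with x ≤ y).


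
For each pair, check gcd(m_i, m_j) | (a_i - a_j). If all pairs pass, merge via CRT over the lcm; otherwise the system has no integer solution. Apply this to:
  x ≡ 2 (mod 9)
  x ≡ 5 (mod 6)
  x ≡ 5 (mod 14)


Moduli 9, 6, 14 are not pairwise coprime, so CRT works modulo lcm(m_i) when all pairwise compatibility conditions hold.
Pairwise compatibility: gcd(m_i, m_j) must divide a_i - a_j for every pair.
Merge one congruence at a time:
  Start: x ≡ 2 (mod 9).
  Combine with x ≡ 5 (mod 6): gcd(9, 6) = 3; 5 - 2 = 3, which IS divisible by 3, so compatible.
    Write x = 2 + 9·t and substitute into x ≡ 5 (mod 6): 9·t ≡ 5 − 2 = 3 (mod 6).
    Divide the congruence (and modulus) by g = 3: 3·t ≡ 1 (mod 2).
    Reduce coefficients mod 2: 1·t ≡ 1 (mod 2).
    So t ≡ 1 (mod 2).
    Then x = 2 + 9·1 = 11, valid modulo lcm(9, 6) = 18: x ≡ 11 (mod 18).
  Combine with x ≡ 5 (mod 14): gcd(18, 14) = 2; 5 - 11 = -6, which IS divisible by 2, so compatible.
    Write x = 11 + 18·t and substitute into x ≡ 5 (mod 14): 18·t ≡ 5 − 11 = -6 (mod 14).
    Divide the congruence (and modulus) by g = 2: 9·t ≡ -3 (mod 7).
    Reduce coefficients mod 7: 2·t ≡ 4 (mod 7).
    The inverse of 2 mod 7 is 4 (since 2·4 = 8 = 1·7 + 1), so t ≡ 4·4 = 16 ≡ 2 (mod 7).
    Then x = 11 + 18·2 = 47, valid modulo lcm(18, 14) = 126: x ≡ 47 (mod 126).
Verify: 47 mod 9 = 2, 47 mod 6 = 5, 47 mod 14 = 5.

x ≡ 47 (mod 126).


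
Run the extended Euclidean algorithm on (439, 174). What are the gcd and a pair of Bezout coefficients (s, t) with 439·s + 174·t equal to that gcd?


Euclidean algorithm on (439, 174) — divide until remainder is 0:
  439 = 2 · 174 + 91
  174 = 1 · 91 + 83
  91 = 1 · 83 + 8
  83 = 10 · 8 + 3
  8 = 2 · 3 + 2
  3 = 1 · 2 + 1
  2 = 2 · 1 + 0
gcd(439, 174) = 1.
Track Bezout coefficients alongside the remainders: start with r₀ = 439 = a·1 + b·0 (s = 1, t = 0) and r₁ = 174 = a·0 + b·1 (s = 0, t = 1); each new remainder r_{k+1} = r_{k-1} − q_k·r_k inherits s_{k+1} = s_{k-1} − q_k·s_k, t_{k+1} = t_{k-1} − q_k·t_k, so r_k = a·s_k + b·t_k at every step:
  q = 2: r = 91, s = 1 − 2·0 = 1, t = 0 − 2·1 = -2  (check: 439·1 + 174·(-2) = 91)
  q = 1: r = 83, s = 0 − 1·1 = -1, t = 1 − 1·(-2) = 3  (check: 439·(-1) + 174·3 = 83)
  q = 1: r = 8, s = 1 − 1·(-1) = 2, t = -2 − 1·3 = -5  (check: 439·2 + 174·(-5) = 8)
  q = 10: r = 3, s = -1 − 10·2 = -21, t = 3 − 10·(-5) = 53  (check: 439·(-21) + 174·53 = 3)
  q = 2: r = 2, s = 2 − 2·(-21) = 44, t = -5 − 2·53 = -111  (check: 439·44 + 174·(-111) = 2)
  q = 1: r = 1, s = -21 − 1·44 = -65, t = 53 − 1·(-111) = 164  (check: 439·(-65) + 174·164 = 1)
The row with r = 1 (the gcd) gives the Bezout coefficients s = -65, t = 164.
Result: 439 · (-65) + 174 · (164) = 1.

gcd(439, 174) = 1; s = -65, t = 164 (check: 439·(-65) + 174·164 = 1).


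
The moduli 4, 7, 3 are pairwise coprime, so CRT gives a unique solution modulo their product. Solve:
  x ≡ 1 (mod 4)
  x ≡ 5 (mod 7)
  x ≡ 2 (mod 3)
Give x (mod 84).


Moduli 4, 7, 3 are pairwise coprime; by CRT there is a unique solution modulo M = 4 · 7 · 3 = 84.
Solve pairwise, accumulating the modulus:
  Start with x ≡ 1 (mod 4).
  Combine with x ≡ 5 (mod 7): since gcd(4, 7) = 1, we get a unique residue mod 28.
    Write x = 1 + 4·t and substitute into x ≡ 5 (mod 7): 4·t ≡ 5 − 1 = 4 (mod 7).
    The inverse of 4 mod 7 is 2 (since 4·2 = 8 = 1·7 + 1), so t ≡ 2·4 = 8 ≡ 1 (mod 7).
    Then x = 1 + 4·1 = 5, valid modulo lcm(4, 7) = 28: x ≡ 5 (mod 28).
  Combine with x ≡ 2 (mod 3): since gcd(28, 3) = 1, we get a unique residue mod 84.
    Write x = 5 + 28·t and substitute into x ≡ 2 (mod 3): 28·t ≡ 2 − 5 = -3 (mod 3).
    Reduce coefficients mod 3: 1·t ≡ 0 (mod 3).
    So t ≡ 0 (mod 3).
    Then x = 5 + 28·0 = 5, valid modulo lcm(28, 3) = 84: x ≡ 5 (mod 84).
Verify: 5 mod 4 = 1 ✓, 5 mod 7 = 5 ✓, 5 mod 3 = 2 ✓.

x ≡ 5 (mod 84).


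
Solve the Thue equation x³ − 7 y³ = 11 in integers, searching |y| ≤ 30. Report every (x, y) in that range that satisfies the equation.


The equation is x³ - 7y³ = 11. For fixed y, x³ = 7·y³ + 11, so a solution requires the RHS to be a perfect cube.
Strategy: iterate y from -30 to 30, compute RHS = 7·y³ + 11, and check whether it is a (positive or negative) perfect cube.
Check small values of y:
  y = 0: RHS = 11 is not a perfect cube.
  y = 1: RHS = 18 is not a perfect cube.
  y = -1: RHS = 4 is not a perfect cube.
  y = 2: RHS = 67 is not a perfect cube.
  y = -2: RHS = -45 is not a perfect cube.
  y = 3: RHS = 200 is not a perfect cube.
  y = -3: RHS = -178 is not a perfect cube.
Continuing the search up to |y| = 30 finds no solutions either.
No (x, y) in the scanned range satisfies the equation.

No integer solutions with |y| ≤ 30.


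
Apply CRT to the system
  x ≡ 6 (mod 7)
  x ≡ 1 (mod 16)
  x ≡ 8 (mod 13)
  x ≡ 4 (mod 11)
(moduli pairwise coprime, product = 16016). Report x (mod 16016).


Product of moduli M = 7 · 16 · 13 · 11 = 16016.
Merge one congruence at a time:
  Start: x ≡ 6 (mod 7).
  Combine with x ≡ 1 (mod 16); new modulus lcm = 112.
    Write x = 6 + 7·t and substitute into x ≡ 1 (mod 16): 7·t ≡ 1 − 6 = -5 (mod 16).
    Reduce coefficients mod 16: 7·t ≡ 11 (mod 16).
    The inverse of 7 mod 16 is 7 (since 7·7 = 49 = 3·16 + 1), so t ≡ 7·11 = 77 ≡ 13 (mod 16).
    Then x = 6 + 7·13 = 97, valid modulo lcm(7, 16) = 112: x ≡ 97 (mod 112).
  Combine with x ≡ 8 (mod 13); new modulus lcm = 1456.
    Write x = 97 + 112·t and substitute into x ≡ 8 (mod 13): 112·t ≡ 8 − 97 = -89 (mod 13).
    Reduce coefficients mod 13: 8·t ≡ 2 (mod 13).
    The inverse of 8 mod 13 is 5 (since 8·5 = 40 = 3·13 + 1), so t ≡ 5·2 = 10 ≡ 10 (mod 13).
    Then x = 97 + 112·10 = 1217, valid modulo lcm(112, 13) = 1456: x ≡ 1217 (mod 1456).
  Combine with x ≡ 4 (mod 11); new modulus lcm = 16016.
    Write x = 1217 + 1456·t and substitute into x ≡ 4 (mod 11): 1456·t ≡ 4 − 1217 = -1213 (mod 11).
    Reduce coefficients mod 11: 4·t ≡ 8 (mod 11).
    The inverse of 4 mod 11 is 3 (since 4·3 = 12 = 1·11 + 1), so t ≡ 3·8 = 24 ≡ 2 (mod 11).
    Then x = 1217 + 1456·2 = 4129, valid modulo lcm(1456, 11) = 16016: x ≡ 4129 (mod 16016).
Verify against each original: 4129 mod 7 = 6, 4129 mod 16 = 1, 4129 mod 13 = 8, 4129 mod 11 = 4.

x ≡ 4129 (mod 16016).


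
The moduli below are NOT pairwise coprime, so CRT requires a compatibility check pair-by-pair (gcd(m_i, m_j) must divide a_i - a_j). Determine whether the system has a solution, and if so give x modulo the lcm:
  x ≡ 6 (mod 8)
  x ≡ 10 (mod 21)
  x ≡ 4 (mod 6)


Moduli 8, 21, 6 are not pairwise coprime, so CRT works modulo lcm(m_i) when all pairwise compatibility conditions hold.
Pairwise compatibility: gcd(m_i, m_j) must divide a_i - a_j for every pair.
Merge one congruence at a time:
  Start: x ≡ 6 (mod 8).
  Combine with x ≡ 10 (mod 21): gcd(8, 21) = 1; 10 - 6 = 4, which IS divisible by 1, so compatible.
    Write x = 6 + 8·t and substitute into x ≡ 10 (mod 21): 8·t ≡ 10 − 6 = 4 (mod 21).
    The inverse of 8 mod 21 is 8 (since 8·8 = 64 = 3·21 + 1), so t ≡ 8·4 = 32 ≡ 11 (mod 21).
    Then x = 6 + 8·11 = 94, valid modulo lcm(8, 21) = 168: x ≡ 94 (mod 168).
  Combine with x ≡ 4 (mod 6): gcd(168, 6) = 6; 4 - 94 = -90, which IS divisible by 6, so compatible.
    Write x = 94 + 168·t and substitute into x ≡ 4 (mod 6): 168·t ≡ 4 − 94 = -90 (mod 6).
    Divide the congruence (and modulus) by g = 6: 28·t ≡ -15 (mod 1).
    Modulo 1 every t works; take t = 0.
    Then x = 94 + 168·0 = 94, valid modulo lcm(168, 6) = 168: x ≡ 94 (mod 168).
Verify: 94 mod 8 = 6, 94 mod 21 = 10, 94 mod 6 = 4.

x ≡ 94 (mod 168).


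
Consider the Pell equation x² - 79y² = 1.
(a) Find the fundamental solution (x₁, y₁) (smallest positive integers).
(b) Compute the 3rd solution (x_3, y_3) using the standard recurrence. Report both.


Step 1: Find the fundamental solution (x₁, y₁) of x² - 79y² = 1.
  Expand √79 as a continued fraction. a₀ = ⌊√79⌋ = 8; iterate m_{k+1} = d_k·a_k − m_k, d_{k+1} = (79 − m_{k+1}²)/d_k, a_{k+1} = ⌊(a₀ + m_{k+1})/d_{k+1}⌋ (starting m₀ = 0, d₀ = 1), with convergents p_k = a_k·p_{k-1} + p_{k-2}, q_k = a_k·q_{k-1} + q_{k-2} (p₋₁ = 1, q₋₁ = 0):
  k = 0: a₀ = 8; p₀/q₀ = 8/1; p₀² − 79·q₀² = 64 − 79 = -15.
  k = 1: m = 8, d = 15, a = ⌊(8 + 8)/15⌋ = 1; p/q = (1·8 + 1)/(1·1 + 0) = 9/1; p² − 79·q² = 81 − 79 = 2.
  k = 2: m = 7, d = 2, a = ⌊(8 + 7)/2⌋ = 7; p/q = (7·9 + 8)/(7·1 + 1) = 71/8; p² − 79·q² = 5041 − 5056 = -15.
  k = 3: m = 7, d = 15, a = ⌊(8 + 7)/15⌋ = 1; p/q = (1·71 + 9)/(1·8 + 1) = 80/9; p² − 79·q² = 6400 − 6399 = 1.
  The first convergent with p² − 79·q² = 1 gives the fundamental solution (x₁, y₁) = (80, 9).
Step 2: Apply the recurrence (x_{n+1}, y_{n+1}) = (x₁x_n + 79y₁y_n, x₁y_n + y₁x_n) repeatedly.
  From (x_1, y_1) = (80, 9): x_2 = 80·80 + 79·9·9 = 12799; y_2 = 80·9 + 9·80 = 1440.
  From (x_2, y_2) = (12799, 1440): x_3 = 80·12799 + 79·9·1440 = 2047760; y_3 = 80·1440 + 9·12799 = 230391.
Step 3: Verify x_3² - 79·y_3² = 4193321017600 - 4193321017599 = 1 (should be 1). ✓

(x_1, y_1) = (80, 9); (x_3, y_3) = (2047760, 230391).


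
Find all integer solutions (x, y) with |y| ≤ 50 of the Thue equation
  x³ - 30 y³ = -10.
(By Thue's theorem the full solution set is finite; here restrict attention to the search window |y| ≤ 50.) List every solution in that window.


The equation is x³ - 30y³ = -10. For fixed y, x³ = 30·y³ − 10, so a solution requires the RHS to be a perfect cube.
Strategy: iterate y from -50 to 50, compute RHS = 30·y³ − 10, and check whether it is a (positive or negative) perfect cube.
Check small values of y:
  y = 0: RHS = -10 is not a perfect cube.
  y = 1: RHS = 20 is not a perfect cube.
  y = -1: RHS = -40 is not a perfect cube.
  y = 2: RHS = 230 is not a perfect cube.
  y = -2: RHS = -250 is not a perfect cube.
  y = 3: RHS = 800 is not a perfect cube.
  y = -3: RHS = -820 is not a perfect cube.
Continuing the search up to |y| = 50 finds no solutions either.
No (x, y) in the scanned range satisfies the equation.

No integer solutions with |y| ≤ 50.


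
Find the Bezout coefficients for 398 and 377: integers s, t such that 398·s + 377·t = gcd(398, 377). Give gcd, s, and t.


Euclidean algorithm on (398, 377) — divide until remainder is 0:
  398 = 1 · 377 + 21
  377 = 17 · 21 + 20
  21 = 1 · 20 + 1
  20 = 20 · 1 + 0
gcd(398, 377) = 1.
Track Bezout coefficients alongside the remainders: start with r₀ = 398 = a·1 + b·0 (s = 1, t = 0) and r₁ = 377 = a·0 + b·1 (s = 0, t = 1); each new remainder r_{k+1} = r_{k-1} − q_k·r_k inherits s_{k+1} = s_{k-1} − q_k·s_k, t_{k+1} = t_{k-1} − q_k·t_k, so r_k = a·s_k + b·t_k at every step:
  q = 1: r = 21, s = 1 − 1·0 = 1, t = 0 − 1·1 = -1  (check: 398·1 + 377·(-1) = 21)
  q = 17: r = 20, s = 0 − 17·1 = -17, t = 1 − 17·(-1) = 18  (check: 398·(-17) + 377·18 = 20)
  q = 1: r = 1, s = 1 − 1·(-17) = 18, t = -1 − 1·18 = -19  (check: 398·18 + 377·(-19) = 1)
The row with r = 1 (the gcd) gives the Bezout coefficients s = 18, t = -19.
Result: 398 · (18) + 377 · (-19) = 1.

gcd(398, 377) = 1; s = 18, t = -19 (check: 398·18 + 377·(-19) = 1).


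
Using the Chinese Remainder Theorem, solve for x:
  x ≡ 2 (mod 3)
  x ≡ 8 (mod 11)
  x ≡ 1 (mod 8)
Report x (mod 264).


Moduli 3, 11, 8 are pairwise coprime; by CRT there is a unique solution modulo M = 3 · 11 · 8 = 264.
Solve pairwise, accumulating the modulus:
  Start with x ≡ 2 (mod 3).
  Combine with x ≡ 8 (mod 11): since gcd(3, 11) = 1, we get a unique residue mod 33.
    Write x = 2 + 3·t and substitute into x ≡ 8 (mod 11): 3·t ≡ 8 − 2 = 6 (mod 11).
    The inverse of 3 mod 11 is 4 (since 3·4 = 12 = 1·11 + 1), so t ≡ 4·6 = 24 ≡ 2 (mod 11).
    Then x = 2 + 3·2 = 8, valid modulo lcm(3, 11) = 33: x ≡ 8 (mod 33).
  Combine with x ≡ 1 (mod 8): since gcd(33, 8) = 1, we get a unique residue mod 264.
    Write x = 8 + 33·t and substitute into x ≡ 1 (mod 8): 33·t ≡ 1 − 8 = -7 (mod 8).
    Reduce coefficients mod 8: 1·t ≡ 1 (mod 8).
    So t ≡ 1 (mod 8).
    Then x = 8 + 33·1 = 41, valid modulo lcm(33, 8) = 264: x ≡ 41 (mod 264).
Verify: 41 mod 3 = 2 ✓, 41 mod 11 = 8 ✓, 41 mod 8 = 1 ✓.

x ≡ 41 (mod 264).


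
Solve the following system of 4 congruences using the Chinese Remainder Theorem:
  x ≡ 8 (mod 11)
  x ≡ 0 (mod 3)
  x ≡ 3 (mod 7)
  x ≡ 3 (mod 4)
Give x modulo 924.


Product of moduli M = 11 · 3 · 7 · 4 = 924.
Merge one congruence at a time:
  Start: x ≡ 8 (mod 11).
  Combine with x ≡ 0 (mod 3); new modulus lcm = 33.
    Write x = 8 + 11·t and substitute into x ≡ 0 (mod 3): 11·t ≡ 0 − 8 = -8 (mod 3).
    Reduce coefficients mod 3: 2·t ≡ 1 (mod 3).
    The inverse of 2 mod 3 is 2 (since 2·2 = 4 = 1·3 + 1), so t ≡ 2·1 = 2 ≡ 2 (mod 3).
    Then x = 8 + 11·2 = 30, valid modulo lcm(11, 3) = 33: x ≡ 30 (mod 33).
  Combine with x ≡ 3 (mod 7); new modulus lcm = 231.
    Write x = 30 + 33·t and substitute into x ≡ 3 (mod 7): 33·t ≡ 3 − 30 = -27 (mod 7).
    Reduce coefficients mod 7: 5·t ≡ 1 (mod 7).
    The inverse of 5 mod 7 is 3 (since 5·3 = 15 = 2·7 + 1), so t ≡ 3·1 = 3 ≡ 3 (mod 7).
    Then x = 30 + 33·3 = 129, valid modulo lcm(33, 7) = 231: x ≡ 129 (mod 231).
  Combine with x ≡ 3 (mod 4); new modulus lcm = 924.
    Write x = 129 + 231·t and substitute into x ≡ 3 (mod 4): 231·t ≡ 3 − 129 = -126 (mod 4).
    Reduce coefficients mod 4: 3·t ≡ 2 (mod 4).
    The inverse of 3 mod 4 is 3 (since 3·3 = 9 = 2·4 + 1), so t ≡ 3·2 = 6 ≡ 2 (mod 4).
    Then x = 129 + 231·2 = 591, valid modulo lcm(231, 4) = 924: x ≡ 591 (mod 924).
Verify against each original: 591 mod 11 = 8, 591 mod 3 = 0, 591 mod 7 = 3, 591 mod 4 = 3.

x ≡ 591 (mod 924).


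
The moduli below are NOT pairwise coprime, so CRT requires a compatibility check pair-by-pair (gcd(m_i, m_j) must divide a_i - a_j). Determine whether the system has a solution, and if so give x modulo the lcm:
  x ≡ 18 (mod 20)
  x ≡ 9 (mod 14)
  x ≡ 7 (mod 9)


Moduli 20, 14, 9 are not pairwise coprime, so CRT works modulo lcm(m_i) when all pairwise compatibility conditions hold.
Pairwise compatibility: gcd(m_i, m_j) must divide a_i - a_j for every pair.
Merge one congruence at a time:
  Start: x ≡ 18 (mod 20).
  Combine with x ≡ 9 (mod 14): gcd(20, 14) = 2, and 9 - 18 = -9 is NOT divisible by 2.
    ⇒ system is inconsistent (no integer solution).

No solution (the system is inconsistent).


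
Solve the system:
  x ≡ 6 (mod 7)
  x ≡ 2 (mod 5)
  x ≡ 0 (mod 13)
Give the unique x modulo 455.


Moduli 7, 5, 13 are pairwise coprime; by CRT there is a unique solution modulo M = 7 · 5 · 13 = 455.
Solve pairwise, accumulating the modulus:
  Start with x ≡ 6 (mod 7).
  Combine with x ≡ 2 (mod 5): since gcd(7, 5) = 1, we get a unique residue mod 35.
    Write x = 6 + 7·t and substitute into x ≡ 2 (mod 5): 7·t ≡ 2 − 6 = -4 (mod 5).
    Reduce coefficients mod 5: 2·t ≡ 1 (mod 5).
    The inverse of 2 mod 5 is 3 (since 2·3 = 6 = 1·5 + 1), so t ≡ 3·1 = 3 ≡ 3 (mod 5).
    Then x = 6 + 7·3 = 27, valid modulo lcm(7, 5) = 35: x ≡ 27 (mod 35).
  Combine with x ≡ 0 (mod 13): since gcd(35, 13) = 1, we get a unique residue mod 455.
    Write x = 27 + 35·t and substitute into x ≡ 0 (mod 13): 35·t ≡ 0 − 27 = -27 (mod 13).
    Reduce coefficients mod 13: 9·t ≡ 12 (mod 13).
    The inverse of 9 mod 13 is 3 (since 9·3 = 27 = 2·13 + 1), so t ≡ 3·12 = 36 ≡ 10 (mod 13).
    Then x = 27 + 35·10 = 377, valid modulo lcm(35, 13) = 455: x ≡ 377 (mod 455).
Verify: 377 mod 7 = 6 ✓, 377 mod 5 = 2 ✓, 377 mod 13 = 0 ✓.

x ≡ 377 (mod 455).


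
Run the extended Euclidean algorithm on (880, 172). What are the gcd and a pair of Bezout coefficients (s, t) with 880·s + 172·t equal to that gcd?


Euclidean algorithm on (880, 172) — divide until remainder is 0:
  880 = 5 · 172 + 20
  172 = 8 · 20 + 12
  20 = 1 · 12 + 8
  12 = 1 · 8 + 4
  8 = 2 · 4 + 0
gcd(880, 172) = 4.
Track Bezout coefficients alongside the remainders: start with r₀ = 880 = a·1 + b·0 (s = 1, t = 0) and r₁ = 172 = a·0 + b·1 (s = 0, t = 1); each new remainder r_{k+1} = r_{k-1} − q_k·r_k inherits s_{k+1} = s_{k-1} − q_k·s_k, t_{k+1} = t_{k-1} − q_k·t_k, so r_k = a·s_k + b·t_k at every step:
  q = 5: r = 20, s = 1 − 5·0 = 1, t = 0 − 5·1 = -5  (check: 880·1 + 172·(-5) = 20)
  q = 8: r = 12, s = 0 − 8·1 = -8, t = 1 − 8·(-5) = 41  (check: 880·(-8) + 172·41 = 12)
  q = 1: r = 8, s = 1 − 1·(-8) = 9, t = -5 − 1·41 = -46  (check: 880·9 + 172·(-46) = 8)
  q = 1: r = 4, s = -8 − 1·9 = -17, t = 41 − 1·(-46) = 87  (check: 880·(-17) + 172·87 = 4)
The row with r = 4 (the gcd) gives the Bezout coefficients s = -17, t = 87.
Result: 880 · (-17) + 172 · (87) = 4.

gcd(880, 172) = 4; s = -17, t = 87 (check: 880·(-17) + 172·87 = 4).


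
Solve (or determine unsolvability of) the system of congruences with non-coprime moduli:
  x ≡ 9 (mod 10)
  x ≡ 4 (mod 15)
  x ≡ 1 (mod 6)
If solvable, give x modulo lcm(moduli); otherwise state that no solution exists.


Moduli 10, 15, 6 are not pairwise coprime, so CRT works modulo lcm(m_i) when all pairwise compatibility conditions hold.
Pairwise compatibility: gcd(m_i, m_j) must divide a_i - a_j for every pair.
Merge one congruence at a time:
  Start: x ≡ 9 (mod 10).
  Combine with x ≡ 4 (mod 15): gcd(10, 15) = 5; 4 - 9 = -5, which IS divisible by 5, so compatible.
    Write x = 9 + 10·t and substitute into x ≡ 4 (mod 15): 10·t ≡ 4 − 9 = -5 (mod 15).
    Divide the congruence (and modulus) by g = 5: 2·t ≡ -1 (mod 3).
    Reduce coefficients mod 3: 2·t ≡ 2 (mod 3).
    The inverse of 2 mod 3 is 2 (since 2·2 = 4 = 1·3 + 1), so t ≡ 2·2 = 4 ≡ 1 (mod 3).
    Then x = 9 + 10·1 = 19, valid modulo lcm(10, 15) = 30: x ≡ 19 (mod 30).
  Combine with x ≡ 1 (mod 6): gcd(30, 6) = 6; 1 - 19 = -18, which IS divisible by 6, so compatible.
    Write x = 19 + 30·t and substitute into x ≡ 1 (mod 6): 30·t ≡ 1 − 19 = -18 (mod 6).
    Divide the congruence (and modulus) by g = 6: 5·t ≡ -3 (mod 1).
    Modulo 1 every t works; take t = 0.
    Then x = 19 + 30·0 = 19, valid modulo lcm(30, 6) = 30: x ≡ 19 (mod 30).
Verify: 19 mod 10 = 9, 19 mod 15 = 4, 19 mod 6 = 1.

x ≡ 19 (mod 30).
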